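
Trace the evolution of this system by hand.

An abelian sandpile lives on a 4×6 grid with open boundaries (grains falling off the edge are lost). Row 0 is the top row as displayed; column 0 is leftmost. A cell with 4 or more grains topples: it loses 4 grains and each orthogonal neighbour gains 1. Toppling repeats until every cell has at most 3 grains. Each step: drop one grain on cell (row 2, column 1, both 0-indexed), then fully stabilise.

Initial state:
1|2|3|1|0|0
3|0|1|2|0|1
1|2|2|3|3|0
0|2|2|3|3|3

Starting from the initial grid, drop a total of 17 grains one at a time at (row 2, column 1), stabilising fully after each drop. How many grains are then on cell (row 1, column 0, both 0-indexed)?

3

t=0: 1|2|3|1|0|0
3|0|1|2|0|1
1|2|2|3|3|0
0|2|2|3|3|3
t=1: 1|2|3|1|0|0
3|0|1|2|0|1
1|3|2|3|3|0
0|2|2|3|3|3
t=2: 1|2|3|1|0|0
3|1|1|2|0|1
2|0|3|3|3|0
0|3|2|3|3|3
t=3: 1|2|3|1|0|0
3|1|1|2|0|1
2|1|3|3|3|0
0|3|2|3|3|3
t=4: 1|2|3|1|0|0
3|1|1|2|0|1
2|2|3|3|3|0
0|3|2|3|3|3
t=5: 1|2|3|1|0|0
3|1|1|2|0|1
2|3|3|3|3|0
0|3|2|3|3|3
t=6: 1|2|3|1|0|0
3|2|2|3|1|1
3|2|2|2|1|2
1|1|1|2|2|0
t=7: 1|2|3|1|0|0
3|2|2|3|1|1
3|3|2|2|1|2
1|1|1|2|2|0
t=8: 2|3|3|1|0|0
1|0|3|3|1|1
1|2|3|2|1|2
2|2|1|2|2|0
t=9: 2|3|3|1|0|0
1|0|3|3|1|1
1|3|3|2|1|2
2|2|1|2|2|0
t=10: 3|0|1|3|0|0
1|3|2|1|2|1
2|1|2|0|2|2
2|3|2|3|2|0
t=11: 3|0|1|3|0|0
1|3|2|1|2|1
2|2|2|0|2|2
2|3|2|3|2|0
t=12: 3|0|1|3|0|0
1|3|2|1|2|1
2|3|2|0|2|2
2|3|2|3|2|0
t=13: 3|1|1|3|0|0
2|0|3|1|2|1
3|2|3|0|2|2
3|0|3|3|2|0
t=14: 3|1|1|3|0|0
2|0|3|1|2|1
3|3|3|0|2|2
3|0|3|3|2|0
t=15: 3|1|2|3|0|0
3|2|0|2|2|1
1|2|2|2|2|2
0|3|1|0|3|0
t=16: 3|1|2|3|0|0
3|2|0|2|2|1
1|3|2|2|2|2
0|3|1|0|3|0
t=17: 3|1|2|3|0|0
3|3|0|2|2|1
2|1|3|2|2|2
1|0|2|0|3|0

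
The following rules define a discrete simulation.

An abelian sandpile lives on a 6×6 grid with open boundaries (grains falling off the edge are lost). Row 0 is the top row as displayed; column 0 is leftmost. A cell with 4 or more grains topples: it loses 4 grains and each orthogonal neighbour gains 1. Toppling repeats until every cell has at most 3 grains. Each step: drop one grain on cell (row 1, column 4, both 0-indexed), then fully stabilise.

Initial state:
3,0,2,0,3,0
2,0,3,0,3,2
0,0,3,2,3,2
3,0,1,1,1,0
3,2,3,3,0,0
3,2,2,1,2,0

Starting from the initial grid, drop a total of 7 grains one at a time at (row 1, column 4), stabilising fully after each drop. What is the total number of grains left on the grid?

k=0  3,0,2,0,3,0
2,0,3,0,3,2
0,0,3,2,3,2
3,0,1,1,1,0
3,2,3,3,0,0
3,2,2,1,2,0
k=1  3,0,2,1,0,1
2,0,3,1,2,3
0,0,3,3,0,3
3,0,1,1,2,0
3,2,3,3,0,0
3,2,2,1,2,0
k=2  3,0,2,1,0,1
2,0,3,1,3,3
0,0,3,3,0,3
3,0,1,1,2,0
3,2,3,3,0,0
3,2,2,1,2,0
k=3  3,0,2,1,1,2
2,0,3,2,1,1
0,0,3,3,2,0
3,0,1,1,2,1
3,2,3,3,0,0
3,2,2,1,2,0
k=4  3,0,2,1,1,2
2,0,3,2,2,1
0,0,3,3,2,0
3,0,1,1,2,1
3,2,3,3,0,0
3,2,2,1,2,0
k=5  3,0,2,1,1,2
2,0,3,2,3,1
0,0,3,3,2,0
3,0,1,1,2,1
3,2,3,3,0,0
3,2,2,1,2,0
k=6  3,0,2,1,2,2
2,0,3,3,0,2
0,0,3,3,3,0
3,0,1,1,2,1
3,2,3,3,0,0
3,2,2,1,2,0
k=7  3,0,2,1,2,2
2,0,3,3,1,2
0,0,3,3,3,0
3,0,1,1,2,1
3,2,3,3,0,0
3,2,2,1,2,0

59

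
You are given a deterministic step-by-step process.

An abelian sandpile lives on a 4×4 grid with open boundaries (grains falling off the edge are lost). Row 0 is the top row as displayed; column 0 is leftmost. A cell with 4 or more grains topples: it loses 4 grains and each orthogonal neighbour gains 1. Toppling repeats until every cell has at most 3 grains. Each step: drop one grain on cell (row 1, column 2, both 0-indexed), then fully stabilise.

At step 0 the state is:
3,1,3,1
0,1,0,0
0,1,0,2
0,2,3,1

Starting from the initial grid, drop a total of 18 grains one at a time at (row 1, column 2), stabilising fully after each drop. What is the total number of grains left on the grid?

step 0: 3,1,3,1
0,1,0,0
0,1,0,2
0,2,3,1
step 1: 3,1,3,1
0,1,1,0
0,1,0,2
0,2,3,1
step 2: 3,1,3,1
0,1,2,0
0,1,0,2
0,2,3,1
step 3: 3,1,3,1
0,1,3,0
0,1,0,2
0,2,3,1
step 4: 3,2,0,2
0,2,1,1
0,1,1,2
0,2,3,1
step 5: 3,2,0,2
0,2,2,1
0,1,1,2
0,2,3,1
step 6: 3,2,0,2
0,2,3,1
0,1,1,2
0,2,3,1
step 7: 3,2,1,2
0,3,0,2
0,1,2,2
0,2,3,1
step 8: 3,2,1,2
0,3,1,2
0,1,2,2
0,2,3,1
step 9: 3,2,1,2
0,3,2,2
0,1,2,2
0,2,3,1
step 10: 3,2,1,2
0,3,3,2
0,1,2,2
0,2,3,1
step 11: 3,3,2,2
1,0,1,3
0,2,3,2
0,2,3,1
step 12: 3,3,2,2
1,0,2,3
0,2,3,2
0,2,3,1
step 13: 3,3,2,2
1,0,3,3
0,2,3,2
0,2,3,1
step 14: 3,3,3,3
1,1,2,1
0,3,2,0
0,3,0,3
step 15: 3,3,3,3
1,1,3,1
0,3,2,0
0,3,0,3
step 16: 0,1,2,0
2,3,1,3
0,3,3,0
0,3,0,3
step 17: 0,1,2,0
2,3,2,3
0,3,3,0
0,3,0,3
step 18: 0,1,2,0
2,3,3,3
0,3,3,0
0,3,0,3

26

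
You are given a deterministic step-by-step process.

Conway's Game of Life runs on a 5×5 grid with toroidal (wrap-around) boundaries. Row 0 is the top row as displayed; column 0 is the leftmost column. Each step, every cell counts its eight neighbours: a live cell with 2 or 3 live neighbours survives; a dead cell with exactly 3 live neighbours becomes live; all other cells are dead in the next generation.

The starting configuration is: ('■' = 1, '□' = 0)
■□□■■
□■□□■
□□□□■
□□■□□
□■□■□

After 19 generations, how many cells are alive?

3

[0] ■□□■■
□■□□■
□□□□■
□□■□□
□■□■□
[1] □■□■□
□□□□□
■□□■□
□□■■□
■■□■□
[2] ■■□□■
□□■□■
□□■■■
■□□■□
■■□■□
[3] □□□□□
□□■□□
■■■□□
■□□□□
□□□■□
[4] □□□□□
□□■□□
■□■□□
■□■□■
□□□□□
[5] □□□□□
□■□□□
■□■□■
■□□■■
□□□□□
[6] □□□□□
■■□□□
□□■□□
■■□■□
□□□□■
[7] ■□□□□
□■□□□
□□■□■
■■■■■
■□□□■
[8] ■■□□■
■■□□□
□□□□■
□□■□□
□□■□□
[9] □□■□■
□■□□□
■■□□□
□□□■□
■□■■□
[10] ■□■□■
□■■□□
■■■□□
■□□■□
□■■□□
[11] ■□□□□
□□□□■
■□□■■
■□□■■
□□■□□
[12] □□□□□
□□□■□
□□□□□
■■■□□
■■□■□
[13] □□■□■
□□□□□
□■■□□
■□■□■
■□□□■
[14] ■□□■■
□■■■□
■■■■□
□□■□■
□□□□□
[15] ■■□■■
□□□□□
■□□□□
■□■□■
■□□□□
[16] ■■□□■
□■□□□
■■□□■
■□□□■
□□■□□
[17] ■■■□□
□□■□□
□■□□■
□□□■■
□□□■□
[18] □■■■□
□□■■□
■□■□■
■□■■■
■■□■□
[19] ■□□□□
■□□□□
■□□□□
□□□□□
□□□□□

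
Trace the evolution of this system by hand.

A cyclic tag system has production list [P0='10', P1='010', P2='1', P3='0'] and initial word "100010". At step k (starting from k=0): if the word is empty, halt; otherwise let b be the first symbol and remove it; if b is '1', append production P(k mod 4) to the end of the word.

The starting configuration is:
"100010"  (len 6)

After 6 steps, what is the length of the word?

gen 0: "100010"  (len 6)
gen 1: "0001010"  (len 7)
gen 2: "001010"  (len 6)
gen 3: "01010"  (len 5)
gen 4: "1010"  (len 4)
gen 5: "01010"  (len 5)
gen 6: "1010"  (len 4)

4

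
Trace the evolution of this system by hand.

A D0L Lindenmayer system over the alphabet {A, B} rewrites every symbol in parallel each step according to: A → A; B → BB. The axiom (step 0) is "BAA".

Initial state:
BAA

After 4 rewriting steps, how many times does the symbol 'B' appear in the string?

gen 0: BAA
gen 1: BBAA
gen 2: BBBBAA
gen 3: BBBBBBBBAA
gen 4: BBBBBBBBBBBBBBBBAA

16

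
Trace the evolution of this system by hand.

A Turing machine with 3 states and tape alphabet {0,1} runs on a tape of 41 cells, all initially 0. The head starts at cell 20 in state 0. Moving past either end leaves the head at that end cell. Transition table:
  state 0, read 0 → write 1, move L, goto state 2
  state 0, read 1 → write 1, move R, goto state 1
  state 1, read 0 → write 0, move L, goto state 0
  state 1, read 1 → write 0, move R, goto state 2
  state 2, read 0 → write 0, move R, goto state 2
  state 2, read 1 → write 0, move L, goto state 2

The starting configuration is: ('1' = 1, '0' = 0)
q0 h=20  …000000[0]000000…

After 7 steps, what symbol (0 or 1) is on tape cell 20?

0

[0] q0 h=20  …000000[0]000000…
[1] q2 h=19  …000000[0]100000…
[2] q2 h=20  …000000[1]000000…
[3] q2 h=19  …000000[0]000000…
[4] q2 h=20  …000000[0]000000…
[5] q2 h=21  …000000[0]000000…
[6] q2 h=22  …000000[0]000000…
[7] q2 h=23  …000000[0]000000…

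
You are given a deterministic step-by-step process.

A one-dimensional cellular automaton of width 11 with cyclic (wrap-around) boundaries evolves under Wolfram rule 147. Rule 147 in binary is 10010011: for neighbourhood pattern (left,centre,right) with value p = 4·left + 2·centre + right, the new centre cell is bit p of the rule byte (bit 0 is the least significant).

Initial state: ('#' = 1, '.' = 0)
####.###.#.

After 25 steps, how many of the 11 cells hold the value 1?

6

0) ####.###.#.
1) .##...#....
2) #..###.####
3) .##.#...###
4) .....###.#.
5) #####.#...#
6) ####...###.
7) .##.###.#..
8) #....#...##
9) .####.###.#
10) ..##...#...
11) ##..###.###
12) #.##.#...##
13) ......###.#
14) ######.#...
15) .####...###
16) ..##.###.#.
17) ##....#...#
18) #.####.###.
19) ...##...#..
20) ###..###.##
21) ##.##.#...#
22) #......###.
23) .######.#..
24) #.####...##
25) ...##.###.#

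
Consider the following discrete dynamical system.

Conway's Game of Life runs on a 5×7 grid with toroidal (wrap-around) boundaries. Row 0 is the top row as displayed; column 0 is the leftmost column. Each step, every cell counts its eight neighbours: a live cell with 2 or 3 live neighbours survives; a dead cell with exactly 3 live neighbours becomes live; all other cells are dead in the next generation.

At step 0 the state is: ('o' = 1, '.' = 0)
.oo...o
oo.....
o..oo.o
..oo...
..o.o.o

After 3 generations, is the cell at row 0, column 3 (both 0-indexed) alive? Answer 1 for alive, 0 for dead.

1

t=0: .oo...o
oo.....
o..oo.o
..oo...
..o.o.o
t=1: ..oo.oo
...o.o.
o..oo.o
ooo...o
o....o.
t=2: ..oo.o.
o......
...oo..
..ooo..
...ooo.
t=3: ..oo.oo
..o....
..o.o..
..o....
.....o.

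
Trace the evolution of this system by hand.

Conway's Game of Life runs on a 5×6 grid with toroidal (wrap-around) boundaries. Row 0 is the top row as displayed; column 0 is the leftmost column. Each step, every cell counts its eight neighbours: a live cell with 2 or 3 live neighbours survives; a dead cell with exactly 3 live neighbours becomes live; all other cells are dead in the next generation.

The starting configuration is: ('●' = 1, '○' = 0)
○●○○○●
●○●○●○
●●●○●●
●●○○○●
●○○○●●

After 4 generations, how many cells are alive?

step 0: ○●○○○●
●○●○●○
●●●○●●
●●○○○●
●○○○●●
step 1: ○●○●○○
○○●○●○
○○●○●○
○○●●○○
○○○○●○
step 2: ○○●●●○
○●●○●○
○●●○●○
○○●○●○
○○○○●○
step 3: ○●●○●●
○○○○●●
○○○○●●
○●●○●●
○○●○●●
step 4: ○●●○○○
○○○○○○
○○○○○○
○●●○○○
○○○○○○

4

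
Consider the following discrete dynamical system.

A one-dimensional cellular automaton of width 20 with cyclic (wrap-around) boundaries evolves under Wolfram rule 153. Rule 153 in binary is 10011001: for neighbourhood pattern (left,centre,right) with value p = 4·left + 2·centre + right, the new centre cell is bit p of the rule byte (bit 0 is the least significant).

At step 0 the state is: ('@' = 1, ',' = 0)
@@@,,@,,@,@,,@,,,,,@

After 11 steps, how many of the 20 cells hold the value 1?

t=0: @@@,,@,,@,@,,@,,,,,@
t=1: @@,@,,@,,,,@,,@@@@,@
t=2: @,,,@,,@@@,,@,@@@,,@
t=3: ,@@,,@,@@,@,,,@@,@,@
t=4: ,@,@,,,@,,,@@,@,,,,,
t=5: ,,,,@@,,@@,@,,,@@@@@
t=6: @@@,@,@,@,,,@@,@@@@,
t=7: @@,,,,,,,@@,@,,@@@,,
t=8: @,@@@@@@,@,,,@,@@,@,
t=9: ,,@@@@@,,,@@,,,@,,,,
t=10: @,@@@@,@@,@,@@,,@@@@
t=11: ,,@@@,,@,,,,@,@,@@@@

10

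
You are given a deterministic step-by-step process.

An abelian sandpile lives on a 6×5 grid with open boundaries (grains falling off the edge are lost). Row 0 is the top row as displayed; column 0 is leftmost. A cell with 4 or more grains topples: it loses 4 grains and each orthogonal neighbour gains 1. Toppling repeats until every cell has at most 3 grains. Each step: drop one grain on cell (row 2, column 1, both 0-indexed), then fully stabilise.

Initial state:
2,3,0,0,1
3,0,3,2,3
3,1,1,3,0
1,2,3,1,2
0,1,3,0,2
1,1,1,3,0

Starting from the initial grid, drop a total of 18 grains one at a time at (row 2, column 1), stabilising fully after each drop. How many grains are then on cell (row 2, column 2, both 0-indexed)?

k=0  2,3,0,0,1
3,0,3,2,3
3,1,1,3,0
1,2,3,1,2
0,1,3,0,2
1,1,1,3,0
k=1  2,3,0,0,1
3,0,3,2,3
3,2,1,3,0
1,2,3,1,2
0,1,3,0,2
1,1,1,3,0
k=2  2,3,0,0,1
3,0,3,2,3
3,3,1,3,0
1,2,3,1,2
0,1,3,0,2
1,1,1,3,0
k=3  3,3,0,0,1
0,2,3,2,3
1,1,2,3,0
2,3,3,1,2
0,1,3,0,2
1,1,1,3,0
k=4  3,3,0,0,1
0,2,3,2,3
1,2,2,3,0
2,3,3,1,2
0,1,3,0,2
1,1,1,3,0
k=5  3,3,0,0,1
0,2,3,2,3
1,3,2,3,0
2,3,3,1,2
0,1,3,0,2
1,1,1,3,0
k=6  0,1,2,1,2
2,1,2,1,0
2,3,2,1,2
3,1,2,3,2
0,3,0,1,2
1,1,2,3,0
k=7  0,1,2,1,2
2,2,2,1,0
3,0,3,1,2
3,2,2,3,2
0,3,0,1,2
1,1,2,3,0
k=8  0,1,2,1,2
2,2,2,1,0
3,1,3,1,2
3,2,2,3,2
0,3,0,1,2
1,1,2,3,0
k=9  0,1,2,1,2
2,2,2,1,0
3,2,3,1,2
3,2,2,3,2
0,3,0,1,2
1,1,2,3,0
k=10  0,1,2,1,2
2,2,2,1,0
3,3,3,1,2
3,2,2,3,2
0,3,0,1,2
1,1,2,3,0
k=11  0,1,2,1,2
3,3,3,1,0
1,3,1,3,2
1,2,1,0,3
2,0,2,2,2
1,2,2,3,0
k=12  1,2,3,1,2
0,2,0,2,0
3,1,3,3,2
1,3,1,0,3
2,0,2,2,2
1,2,2,3,0
k=13  1,2,3,1,2
0,2,0,2,0
3,2,3,3,2
1,3,1,0,3
2,0,2,2,2
1,2,2,3,0
k=14  1,2,3,1,2
0,2,0,2,0
3,3,3,3,2
1,3,1,0,3
2,0,2,2,2
1,2,2,3,0
k=15  1,2,3,1,2
1,3,1,3,0
0,3,1,0,3
3,0,3,1,3
2,1,2,2,2
1,2,2,3,0
k=16  1,3,3,1,2
2,0,2,3,0
1,1,2,0,3
3,1,3,1,3
2,1,2,2,2
1,2,2,3,0
k=17  1,3,3,1,2
2,0,2,3,0
1,2,2,0,3
3,1,3,1,3
2,1,2,2,2
1,2,2,3,0
k=18  1,3,3,1,2
2,0,2,3,0
1,3,2,0,3
3,1,3,1,3
2,1,2,2,2
1,2,2,3,0

2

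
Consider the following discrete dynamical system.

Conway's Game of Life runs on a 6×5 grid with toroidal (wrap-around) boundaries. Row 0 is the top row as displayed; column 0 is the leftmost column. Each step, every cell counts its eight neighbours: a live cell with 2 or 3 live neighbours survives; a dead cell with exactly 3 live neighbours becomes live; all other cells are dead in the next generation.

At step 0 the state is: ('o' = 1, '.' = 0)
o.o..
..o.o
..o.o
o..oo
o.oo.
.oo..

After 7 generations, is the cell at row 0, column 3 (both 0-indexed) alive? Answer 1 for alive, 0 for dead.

1

t=0: o.o..
..o.o
..o.o
o..oo
o.oo.
.oo..
t=1: o.o..
o.o.o
.oo..
o....
o....
o...o
t=2: .....
o.o.o
..ooo
o....
oo...
o...o
t=3: .o.o.
ooo.o
..o..
o.oo.
.o...
oo..o
t=4: ...o.
o...o
.....
..oo.
...o.
.o..o
t=5: ...o.
....o
...oo
..oo.
...oo
..ooo
t=6: ..o..
....o
..o.o
..o..
.....
..o..
t=7: ...o.
.....
.....
...o.
.....
.....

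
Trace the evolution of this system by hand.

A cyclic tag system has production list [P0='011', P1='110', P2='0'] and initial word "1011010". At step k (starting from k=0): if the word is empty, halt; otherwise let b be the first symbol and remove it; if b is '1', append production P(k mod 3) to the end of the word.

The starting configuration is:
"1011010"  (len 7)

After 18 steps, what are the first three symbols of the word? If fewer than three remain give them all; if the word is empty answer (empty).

[0] "1011010"  (len 7)
[1] "011010011"  (len 9)
[2] "11010011"  (len 8)
[3] "10100110"  (len 8)
[4] "0100110011"  (len 10)
[5] "100110011"  (len 9)
[6] "001100110"  (len 9)
[7] "01100110"  (len 8)
[8] "1100110"  (len 7)
[9] "1001100"  (len 7)
[10] "001100011"  (len 9)
[11] "01100011"  (len 8)
[12] "1100011"  (len 7)
[13] "100011011"  (len 9)
[14] "00011011110"  (len 11)
[15] "0011011110"  (len 10)
[16] "011011110"  (len 9)
[17] "11011110"  (len 8)
[18] "10111100"  (len 8)

101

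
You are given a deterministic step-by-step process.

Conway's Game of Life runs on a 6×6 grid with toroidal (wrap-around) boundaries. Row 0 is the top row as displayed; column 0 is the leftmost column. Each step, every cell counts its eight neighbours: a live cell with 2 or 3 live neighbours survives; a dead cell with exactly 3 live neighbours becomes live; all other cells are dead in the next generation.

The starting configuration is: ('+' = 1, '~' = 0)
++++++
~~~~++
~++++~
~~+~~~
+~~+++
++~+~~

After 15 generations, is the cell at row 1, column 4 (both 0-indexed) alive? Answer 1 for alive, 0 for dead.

0

step 0: ++++++
~~~~++
~++++~
~~+~~~
+~~+++
++~+~~
step 1: ~~~~~~
~~~~~~
~++~++
+~~~~~
+~~+++
~~~~~~
step 2: ~~~~~~
~~~~~~
++~~~+
~~+~~~
+~~~++
~~~~++
step 3: ~~~~~~
+~~~~~
++~~~~
~~~~+~
+~~++~
+~~~+~
step 4: ~~~~~+
++~~~~
++~~~+
++~++~
~~~++~
~~~++~
step 5: +~~~++
~+~~~~
~~~~+~
~+~+~~
~~~~~~
~~~+~+
step 6: +~~~++
+~~~+~
~~+~~~
~~~~~~
~~+~+~
+~~~~+
step 7: ~+~~+~
++~++~
~~~~~~
~~~+~~
~~~~~+
++~+~~
step 8: ~~~~+~
++++++
~~+++~
~~~~~~
+~+~+~
+++~++
step 9: ~~~~~~
++~~~~
+~~~~~
~++~++
+~+~+~
+~+~+~
step 10: +~~~~+
++~~~~
~~+~~~
~~+~+~
+~+~+~
~~~~~~
step 11: ++~~~+
++~~~+
~~++~~
~~+~~+
~+~~~+
++~~~~
step 12: ~~+~~~
~~~~++
~~++++
+++++~
~++~~+
~~+~~~
step 13: ~~~+~~
~~+~~+
~~~~~~
~~~~~~
~~~~++
~~++~~
step 14: ~~~++~
~~~~~~
~~~~~~
~~~~~~
~~~++~
~~++~~
step 15: ~~+++~
~~~~~~
~~~~~~
~~~~~~
~~+++~
~~+~~~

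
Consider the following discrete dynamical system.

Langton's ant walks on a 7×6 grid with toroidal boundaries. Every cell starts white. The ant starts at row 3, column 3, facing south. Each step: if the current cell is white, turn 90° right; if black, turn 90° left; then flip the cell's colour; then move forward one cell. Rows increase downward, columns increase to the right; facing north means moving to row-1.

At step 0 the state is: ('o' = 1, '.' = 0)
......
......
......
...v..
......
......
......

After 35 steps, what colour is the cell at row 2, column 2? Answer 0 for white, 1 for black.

1

t=0: ......
......
......
...v..
......
......
......
t=1: ......
......
......
..<o..
......
......
......
t=2: ......
......
..^...
..oo..
......
......
......
t=3: ......
......
..o>..
..oo..
......
......
......
t=4: ......
......
..oo..
..ov..
......
......
......
t=5: ......
......
..oo..
..o.>.
......
......
......
t=6: ......
......
..oo..
..o.o.
....v.
......
......
t=7: ......
......
..oo..
..o.o.
...<o.
......
......
t=8: ......
......
..oo..
..o^o.
...oo.
......
......
t=9: ......
......
..oo..
..oo>.
...oo.
......
......
t=10: ......
......
..oo^.
..oo..
...oo.
......
......
t=11: ......
......
..ooo>
..oo..
...oo.
......
......
t=12: ......
......
..oooo
..oo.v
...oo.
......
......
t=13: ......
......
..oooo
..oo<o
...oo.
......
......
t=14: ......
......
..oo^o
..oooo
...oo.
......
......
t=15: ......
......
..o<.o
..oooo
...oo.
......
......
t=16: ......
......
..o..o
..ovoo
...oo.
......
......
t=17: ......
......
..o..o
..o.>o
...oo.
......
......
t=18: ......
......
..o.^o
..o..o
...oo.
......
......
t=19: ......
......
..o.o>
..o..o
...oo.
......
......
t=20: ......
.....^
..o.o.
..o..o
...oo.
......
......
t=21: ......
>....o
..o.o.
..o..o
...oo.
......
......
t=22: ......
o....o
v.o.o.
..o..o
...oo.
......
......
t=23: ......
o....o
o.o.o<
..o..o
...oo.
......
......
t=24: ......
o....^
o.o.oo
..o..o
...oo.
......
......
t=25: ......
o...<.
o.o.oo
..o..o
...oo.
......
......
t=26: ....^.
o...o.
o.o.oo
..o..o
...oo.
......
......
t=27: ....o>
o...o.
o.o.oo
..o..o
...oo.
......
......
t=28: ....oo
o...ov
o.o.oo
..o..o
...oo.
......
......
t=29: ....oo
o...<o
o.o.oo
..o..o
...oo.
......
......
t=30: ....oo
o....o
o.o.vo
..o..o
...oo.
......
......
t=31: ....oo
o....o
o.o..>
..o..o
...oo.
......
......
t=32: ....oo
o....^
o.o...
..o..o
...oo.
......
......
t=33: ....oo
o...<.
o.o...
..o..o
...oo.
......
......
t=34: ....^o
o...o.
o.o...
..o..o
...oo.
......
......
t=35: ...<.o
o...o.
o.o...
..o..o
...oo.
......
......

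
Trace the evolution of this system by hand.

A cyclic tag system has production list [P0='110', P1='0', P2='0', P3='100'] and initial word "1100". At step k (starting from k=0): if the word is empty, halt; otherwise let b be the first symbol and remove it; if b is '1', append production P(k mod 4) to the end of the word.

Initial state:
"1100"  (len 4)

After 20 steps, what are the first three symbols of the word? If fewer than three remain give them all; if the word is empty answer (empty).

110

gen 0: "1100"  (len 4)
gen 1: "100110"  (len 6)
gen 2: "001100"  (len 6)
gen 3: "01100"  (len 5)
gen 4: "1100"  (len 4)
gen 5: "100110"  (len 6)
gen 6: "001100"  (len 6)
gen 7: "01100"  (len 5)
gen 8: "1100"  (len 4)
gen 9: "100110"  (len 6)
gen 10: "001100"  (len 6)
gen 11: "01100"  (len 5)
gen 12: "1100"  (len 4)
gen 13: "100110"  (len 6)
gen 14: "001100"  (len 6)
gen 15: "01100"  (len 5)
gen 16: "1100"  (len 4)
gen 17: "100110"  (len 6)
gen 18: "001100"  (len 6)
gen 19: "01100"  (len 5)
gen 20: "1100"  (len 4)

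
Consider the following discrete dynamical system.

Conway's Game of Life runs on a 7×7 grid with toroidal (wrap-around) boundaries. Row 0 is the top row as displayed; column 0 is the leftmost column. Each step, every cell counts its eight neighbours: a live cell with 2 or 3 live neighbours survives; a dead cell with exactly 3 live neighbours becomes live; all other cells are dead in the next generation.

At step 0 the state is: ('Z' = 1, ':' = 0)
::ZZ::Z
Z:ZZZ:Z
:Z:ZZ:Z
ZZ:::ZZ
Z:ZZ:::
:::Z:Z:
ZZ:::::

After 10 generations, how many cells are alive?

16

t=0: ::ZZ::Z
Z:ZZZ:Z
:Z:ZZ:Z
ZZ:::ZZ
Z:ZZ:::
:::Z:Z:
ZZ:::::
t=1: ::::ZZZ
::::::Z
:::::::
:::::Z:
Z:ZZ:Z:
Z::ZZ:Z
ZZ:ZZ:Z
t=2: :::ZZ::
::::::Z
:::::::
::::Z:Z
ZZZZ:Z:
:::::::
:ZZ::::
t=3: ::ZZ:::
:::::::
:::::Z:
ZZZZZZZ
ZZZZZZZ
Z::Z:::
::ZZ:::
t=4: ::ZZ:::
:::::::
ZZZZ:Z:
:::::::
:::::::
Z::::Z:
:Z::Z::
t=5: ::ZZ:::
::::Z::
:ZZ::::
:ZZ::::
:::::::
:::::::
:ZZZZ::
t=6: :Z:::::
:Z:::::
:ZZZ:::
:ZZ::::
:::::::
::ZZ:::
:Z::Z::
t=7: ZZZ::::
ZZ:::::
Z::Z:::
:Z:Z:::
:Z:Z:::
::ZZ:::
:Z:Z:::
t=8: :::::::
::::::Z
Z::::::
ZZ:ZZ::
:Z:ZZ::
:Z:ZZ::
Z::Z:::
t=9: :::::::
:::::::
ZZ::::Z
ZZ:ZZ::
:Z:::Z:
ZZ:::::
::ZZZ::
t=10: :::Z:::
Z::::::
:ZZ:::Z
::::ZZ:
::::Z:Z
ZZ:ZZ::
:ZZZ:::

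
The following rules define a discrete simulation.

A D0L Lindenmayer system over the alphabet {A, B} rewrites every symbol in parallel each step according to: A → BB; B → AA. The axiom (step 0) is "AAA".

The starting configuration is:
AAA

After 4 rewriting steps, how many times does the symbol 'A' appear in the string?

[0] AAA
[1] BBBBBB
[2] AAAAAAAAAAAA
[3] BBBBBBBBBBBBBBBBBBBBBBBB
[4] AAAAAAAAAAAAAAAAAAAAAAAAAAAAAAAAAAAAAAAAAAAAAAAA

48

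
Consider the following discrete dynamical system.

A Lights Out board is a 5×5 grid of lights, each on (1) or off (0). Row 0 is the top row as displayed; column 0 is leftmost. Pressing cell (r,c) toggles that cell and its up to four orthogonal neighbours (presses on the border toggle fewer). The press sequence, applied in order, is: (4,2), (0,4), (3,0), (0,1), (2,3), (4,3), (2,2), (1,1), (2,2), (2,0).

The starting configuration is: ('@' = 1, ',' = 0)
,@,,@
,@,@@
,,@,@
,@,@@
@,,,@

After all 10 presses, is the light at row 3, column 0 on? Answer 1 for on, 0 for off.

0

t=0: ,@,,@
,@,@@
,,@,@
,@,@@
@,,,@
t=1: ,@,,@
,@,@@
,,@,@
,@@@@
@@@@@
t=2: ,@,@,
,@,@,
,,@,@
,@@@@
@@@@@
t=3: ,@,@,
,@,@,
@,@,@
@,@@@
,@@@@
t=4: @,@@,
,,,@,
@,@,@
@,@@@
,@@@@
t=5: @,@@,
,,,,,
@,,@,
@,@,@
,@@@@
t=6: @,@@,
,,,,,
@,,@,
@,@@@
,@,,,
t=7: @,@@,
,,@,,
@@@,,
@,,@@
,@,,,
t=8: @@@@,
@@,,,
@,@,,
@,,@@
,@,,,
t=9: @@@@,
@@@,,
@@,@,
@,@@@
,@,,,
t=10: @@@@,
,@@,,
,,,@,
,,@@@
,@,,,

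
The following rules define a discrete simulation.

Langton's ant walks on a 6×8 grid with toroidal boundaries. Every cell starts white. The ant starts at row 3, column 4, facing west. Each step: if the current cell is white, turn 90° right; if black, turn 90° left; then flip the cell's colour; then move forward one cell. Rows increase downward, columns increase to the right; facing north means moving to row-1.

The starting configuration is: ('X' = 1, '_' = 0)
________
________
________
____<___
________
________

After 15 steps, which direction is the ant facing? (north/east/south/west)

gen 0: ________
________
________
____<___
________
________
gen 1: ________
________
____^___
____X___
________
________
gen 2: ________
________
____X>__
____X___
________
________
gen 3: ________
________
____XX__
____Xv__
________
________
gen 4: ________
________
____XX__
____<X__
________
________
gen 5: ________
________
____XX__
_____X__
____v___
________
gen 6: ________
________
____XX__
_____X__
___<X___
________
gen 7: ________
________
____XX__
___^_X__
___XX___
________
gen 8: ________
________
____XX__
___X>X__
___XX___
________
gen 9: ________
________
____XX__
___XXX__
___Xv___
________
gen 10: ________
________
____XX__
___XXX__
___X_>__
________
gen 11: ________
________
____XX__
___XXX__
___X_X__
_____v__
gen 12: ________
________
____XX__
___XXX__
___X_X__
____<X__
gen 13: ________
________
____XX__
___XXX__
___X^X__
____XX__
gen 14: ________
________
____XX__
___XXX__
___XX>__
____XX__
gen 15: ________
________
____XX__
___XX^__
___XX___
____XX__

north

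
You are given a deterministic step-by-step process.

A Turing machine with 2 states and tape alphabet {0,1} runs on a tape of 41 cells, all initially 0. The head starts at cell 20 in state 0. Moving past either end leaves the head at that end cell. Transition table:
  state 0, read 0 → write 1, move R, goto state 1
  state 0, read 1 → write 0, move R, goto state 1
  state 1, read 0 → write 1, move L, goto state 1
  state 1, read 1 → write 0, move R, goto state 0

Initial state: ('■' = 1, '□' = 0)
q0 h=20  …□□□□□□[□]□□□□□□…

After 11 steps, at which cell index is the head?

15

step 0: q0 h=20  …□□□□□□[□]□□□□□□…
step 1: q1 h=21  …□□□□□■[□]□□□□□□…
step 2: q1 h=20  …□□□□□□[■]■□□□□□…
step 3: q0 h=21  …□□□□□□[■]□□□□□□…
step 4: q1 h=22  …□□□□□□[□]□□□□□□…
step 5: q1 h=21  …□□□□□□[□]■□□□□□…
step 6: q1 h=20  …□□□□□□[□]■■□□□□…
step 7: q1 h=19  …□□□□□□[□]■■■□□□…
step 8: q1 h=18  …□□□□□□[□]■■■■□□…
step 9: q1 h=17  …□□□□□□[□]■■■■■□…
step 10: q1 h=16  …□□□□□□[□]■■■■■■…
step 11: q1 h=15  …□□□□□□[□]■■■■■■…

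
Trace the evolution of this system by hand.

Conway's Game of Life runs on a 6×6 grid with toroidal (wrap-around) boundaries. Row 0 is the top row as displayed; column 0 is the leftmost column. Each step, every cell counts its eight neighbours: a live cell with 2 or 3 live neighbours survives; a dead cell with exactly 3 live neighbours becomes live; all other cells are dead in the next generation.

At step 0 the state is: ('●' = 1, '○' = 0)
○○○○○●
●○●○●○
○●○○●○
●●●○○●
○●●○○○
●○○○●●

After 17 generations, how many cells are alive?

step 0: ○○○○○●
●○●○●○
○●○○●○
●●●○○●
○●●○○○
●○○○●●
step 1: ○●○●○○
●●○●●○
○○○○●○
○○○●○●
○○●●●○
●●○○●●
step 2: ○○○●○○
●●○●●●
●○●○○○
○○●○○●
○●●○○○
●●○○○●
step 3: ○○○●○○
●●○●●●
○○●○○○
●○●●○○
○○●○○●
●●○○○○
step 4: ○○○●○○
●●○●●●
○○○○○○
○○●●○○
○○●●○●
●●●○○○
step 5: ○○○●○○
●○●●●●
●●○○○●
○○●●●○
●○○○●○
●●○○●○
step 6: ○○○○○○
○○●●○○
○○○○○○
○○●●●○
●○●○●○
●●○●●○
step 7: ○●○○●○
○○○○○○
○○○○●○
○●●○●●
●○○○○○
●●●●●○
step 8: ●●○○●●
○○○○○○
○○○●●●
●●○●●●
○○○○○○
●○●●●○
step 9: ●●●○●○
○○○●○○
○○●●○○
●○●●○○
○○○○○○
●○●●●○
step 10: ●○○○●○
○○○○●○
○●○○●○
○●●●○○
○○○○●●
●○●○●○
step 11: ○●○○●○
○○○●●○
○●○○●○
●●●●○●
●○○○●●
●●○○●○
step 12: ●●●○●○
○○●●●●
○●○○○○
○○●●○○
○○○○○○
○●○●●○
step 13: ●○○○○○
○○○○●●
○●○○○○
○○●○○○
○○○○●○
●●○●●●
step 14: ○●○●○○
●○○○○●
○○○○○○
○○○○○○
●●●○●○
●●○●●○
step 15: ○●○●○○
●○○○○○
○○○○○○
○●○○○○
●○●○●○
○○○○●○
step 16: ○○○○○○
○○○○○○
○○○○○○
○●○○○○
○●○●○●
○●●○●●
step 17: ○○○○○○
○○○○○○
○○○○○○
●○●○○○
○●○●○●
○●●●●●

10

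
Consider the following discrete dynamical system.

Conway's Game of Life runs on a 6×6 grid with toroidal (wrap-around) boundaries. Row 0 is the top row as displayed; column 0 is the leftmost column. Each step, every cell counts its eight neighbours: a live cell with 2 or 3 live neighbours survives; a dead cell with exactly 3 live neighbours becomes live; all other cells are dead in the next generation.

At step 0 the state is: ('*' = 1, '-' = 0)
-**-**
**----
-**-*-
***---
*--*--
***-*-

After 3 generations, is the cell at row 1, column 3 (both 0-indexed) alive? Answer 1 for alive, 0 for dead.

[0] -**-**
**----
-**-*-
***---
*--*--
***-*-
[1] ----*-
----*-
---*-*
*----*
---*--
----*-
[2] ---***
---***
*----*
*----*
----**
---**-
[3] --*---
---*--
------
------
*--*--
------

1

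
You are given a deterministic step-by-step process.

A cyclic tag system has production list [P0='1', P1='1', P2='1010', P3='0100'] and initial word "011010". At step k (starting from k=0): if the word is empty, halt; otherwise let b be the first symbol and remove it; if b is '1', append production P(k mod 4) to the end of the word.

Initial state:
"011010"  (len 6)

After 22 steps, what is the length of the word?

k=0  "011010"  (len 6)
k=1  "11010"  (len 5)
k=2  "10101"  (len 5)
k=3  "01011010"  (len 8)
k=4  "1011010"  (len 7)
k=5  "0110101"  (len 7)
k=6  "110101"  (len 6)
k=7  "101011010"  (len 9)
k=8  "010110100100"  (len 12)
k=9  "10110100100"  (len 11)
k=10  "01101001001"  (len 11)
k=11  "1101001001"  (len 10)
k=12  "1010010010100"  (len 13)
k=13  "0100100101001"  (len 13)
k=14  "100100101001"  (len 12)
k=15  "001001010011010"  (len 15)
k=16  "01001010011010"  (len 14)
k=17  "1001010011010"  (len 13)
k=18  "0010100110101"  (len 13)
k=19  "010100110101"  (len 12)
k=20  "10100110101"  (len 11)
k=21  "01001101011"  (len 11)
k=22  "1001101011"  (len 10)

10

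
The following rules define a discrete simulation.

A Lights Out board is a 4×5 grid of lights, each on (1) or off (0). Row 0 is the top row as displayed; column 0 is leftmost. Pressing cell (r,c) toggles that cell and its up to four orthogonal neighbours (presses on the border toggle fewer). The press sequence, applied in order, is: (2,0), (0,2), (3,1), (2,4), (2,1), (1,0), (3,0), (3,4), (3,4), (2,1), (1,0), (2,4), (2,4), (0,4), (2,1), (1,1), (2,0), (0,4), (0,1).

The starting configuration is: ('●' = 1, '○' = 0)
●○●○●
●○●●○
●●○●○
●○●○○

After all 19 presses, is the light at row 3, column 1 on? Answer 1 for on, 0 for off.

[0] ●○●○●
●○●●○
●●○●○
●○●○○
[1] ●○●○●
○○●●○
○○○●○
○○●○○
[2] ●●○●●
○○○●○
○○○●○
○○●○○
[3] ●●○●●
○○○●○
○●○●○
●●○○○
[4] ●●○●●
○○○●●
○●○○●
●●○○●
[5] ●●○●●
○●○●●
●○●○●
●○○○●
[6] ○●○●●
●○○●●
○○●○●
●○○○●
[7] ○●○●●
●○○●●
●○●○●
○●○○●
[8] ○●○●●
●○○●●
●○●○○
○●○●○
[9] ○●○●●
●○○●●
●○●○●
○●○○●
[10] ○●○●●
●●○●●
○●○○●
○○○○●
[11] ●●○●●
○○○●●
●●○○●
○○○○●
[12] ●●○●●
○○○●○
●●○●○
○○○○○
[13] ●●○●●
○○○●●
●●○○●
○○○○●
[14] ●●○○○
○○○●○
●●○○●
○○○○●
[15] ●●○○○
○●○●○
○○●○●
○●○○●
[16] ●○○○○
●○●●○
○●●○●
○●○○●
[17] ●○○○○
○○●●○
●○●○●
●●○○●
[18] ●○○●●
○○●●●
●○●○●
●●○○●
[19] ○●●●●
○●●●●
●○●○●
●●○○●

1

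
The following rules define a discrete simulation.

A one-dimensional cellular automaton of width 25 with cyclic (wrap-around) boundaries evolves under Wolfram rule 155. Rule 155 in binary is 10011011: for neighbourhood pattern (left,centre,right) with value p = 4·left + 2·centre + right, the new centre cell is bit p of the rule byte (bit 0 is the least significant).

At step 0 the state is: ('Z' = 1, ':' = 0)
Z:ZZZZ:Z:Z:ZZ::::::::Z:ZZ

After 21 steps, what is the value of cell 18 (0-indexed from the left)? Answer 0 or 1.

step 0: Z:ZZZZ:Z:Z:ZZ::::::::Z:ZZ
step 1: ::ZZZ::::::Z:ZZZZZZZZ::ZZ
step 2: ZZZZ:ZZZZZZ::ZZZZZZZ:ZZZ:
step 3: ZZZ::ZZZZZ:ZZZZZZZZ::ZZ::
step 4: ZZ:ZZZZZZ::ZZZZZZZ:ZZZ:ZZ
step 5: Z::ZZZZZ:ZZZZZZZZ::ZZ::ZZ
step 6: :ZZZZZZ::ZZZZZZZ:ZZZ:ZZZZ
step 7: :ZZZZZ:ZZZZZZZZ::ZZ::ZZZ:
step 8: ZZZZZ::ZZZZZZZ:ZZZ:ZZZZ:Z
step 9: ZZZZ:ZZZZZZZZ::ZZ::ZZZ::Z
step 10: ZZZ::ZZZZZZZ:ZZZ:ZZZZ:ZZZ
step 11: ZZ:ZZZZZZZZ::ZZ::ZZZ::ZZZ
step 12: Z::ZZZZZZZ:ZZZ:ZZZZ:ZZZZZ
step 13: :ZZZZZZZZ::ZZ::ZZZ::ZZZZZ
step 14: :ZZZZZZZ:ZZZ:ZZZZ:ZZZZZZ:
step 15: ZZZZZZZ::ZZ::ZZZ::ZZZZZ:Z
step 16: ZZZZZZ:ZZZ:ZZZZ:ZZZZZZ::Z
step 17: ZZZZZ::ZZ::ZZZ::ZZZZZ:ZZZ
step 18: ZZZZ:ZZZ:ZZZZ:ZZZZZZ::ZZZ
step 19: ZZZ::ZZ::ZZZ::ZZZZZ:ZZZZZ
step 20: ZZ:ZZZ:ZZZZ:ZZZZZZ::ZZZZZ
step 21: Z::ZZ::ZZZ::ZZZZZ:ZZZZZZZ

1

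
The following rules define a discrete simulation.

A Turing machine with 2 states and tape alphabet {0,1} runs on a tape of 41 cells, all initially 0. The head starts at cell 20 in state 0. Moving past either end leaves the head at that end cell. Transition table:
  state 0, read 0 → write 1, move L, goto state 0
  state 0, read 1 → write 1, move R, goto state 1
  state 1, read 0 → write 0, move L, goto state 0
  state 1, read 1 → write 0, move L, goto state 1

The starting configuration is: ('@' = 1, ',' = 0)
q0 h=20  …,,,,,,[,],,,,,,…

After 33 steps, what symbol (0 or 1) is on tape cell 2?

gen 0: q0 h=20  …,,,,,,[,],,,,,,…
gen 1: q0 h=19  …,,,,,,[,]@,,,,,…
gen 2: q0 h=18  …,,,,,,[,]@@,,,,…
gen 3: q0 h=17  …,,,,,,[,]@@@,,,…
gen 4: q0 h=16  …,,,,,,[,]@@@@,,…
gen 5: q0 h=15  …,,,,,,[,]@@@@@,…
gen 6: q0 h=14  …,,,,,,[,]@@@@@@…
gen 7: q0 h=13  …,,,,,,[,]@@@@@@…
gen 8: q0 h=12  …,,,,,,[,]@@@@@@…
gen 9: q0 h=11  …,,,,,,[,]@@@@@@…
gen 10: q0 h=10  …,,,,,,[,]@@@@@@…
gen 11: q0 h= 9  …,,,,,,[,]@@@@@@…
gen 12: q0 h= 8  …,,,,,,[,]@@@@@@…
gen 13: q0 h= 7  …,,,,,,[,]@@@@@@…
gen 14: q0 h= 6  |,,,,,,[,]@@@@@@…
gen 15: q0 h= 5  |,,,,,[,]@@@@@@…
gen 16: q0 h= 4  |,,,,[,]@@@@@@…
gen 17: q0 h= 3  |,,,[,]@@@@@@…
gen 18: q0 h= 2  |,,[,]@@@@@@…
gen 19: q0 h= 1  |,[,]@@@@@@…
gen 20: q0 h= 0  |[,]@@@@@@…
gen 21: q0 h= 0  |[@]@@@@@@…
gen 22: q1 h= 1  |@[@]@@@@@@…
gen 23: q1 h= 0  |[@],@@@@@…
gen 24: q1 h= 0  |[,],@@@@@…
gen 25: q0 h= 0  |[,],@@@@@…
gen 26: q0 h= 0  |[@],@@@@@…
gen 27: q1 h= 1  |@[,]@@@@@@…
gen 28: q0 h= 0  |[@],@@@@@…
gen 29: q1 h= 1  |@[,]@@@@@@…
gen 30: q0 h= 0  |[@],@@@@@…
gen 31: q1 h= 1  |@[,]@@@@@@…
gen 32: q0 h= 0  |[@],@@@@@…
gen 33: q1 h= 1  |@[,]@@@@@@…

1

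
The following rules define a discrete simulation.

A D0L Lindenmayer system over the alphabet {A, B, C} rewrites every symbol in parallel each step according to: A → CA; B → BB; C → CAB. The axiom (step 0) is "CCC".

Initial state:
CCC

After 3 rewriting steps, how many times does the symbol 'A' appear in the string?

[0] CCC
[1] CABCABCAB
[2] CABCABBCABCABBCABCABB
[3] CABCABBCABCABBBBCABCABBCABCABBBBCABCABBCABCABBBB

12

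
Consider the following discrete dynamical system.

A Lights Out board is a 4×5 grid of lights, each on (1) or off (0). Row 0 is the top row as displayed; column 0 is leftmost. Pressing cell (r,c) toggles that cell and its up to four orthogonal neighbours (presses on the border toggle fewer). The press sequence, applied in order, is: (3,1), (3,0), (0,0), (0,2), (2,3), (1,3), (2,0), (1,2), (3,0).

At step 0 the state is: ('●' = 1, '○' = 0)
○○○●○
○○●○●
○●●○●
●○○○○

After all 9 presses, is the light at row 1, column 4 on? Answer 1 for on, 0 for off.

0

[0] ○○○●○
○○●○●
○●●○●
●○○○○
[1] ○○○●○
○○●○●
○○●○●
○●●○○
[2] ○○○●○
○○●○●
●○●○●
●○●○○
[3] ●●○●○
●○●○●
●○●○●
●○●○○
[4] ●○●○○
●○○○●
●○●○●
●○●○○
[5] ●○●○○
●○○●●
●○○●○
●○●●○
[6] ●○●●○
●○●○○
●○○○○
●○●●○
[7] ●○●●○
○○●○○
○●○○○
○○●●○
[8] ●○○●○
○●○●○
○●●○○
○○●●○
[9] ●○○●○
○●○●○
●●●○○
●●●●○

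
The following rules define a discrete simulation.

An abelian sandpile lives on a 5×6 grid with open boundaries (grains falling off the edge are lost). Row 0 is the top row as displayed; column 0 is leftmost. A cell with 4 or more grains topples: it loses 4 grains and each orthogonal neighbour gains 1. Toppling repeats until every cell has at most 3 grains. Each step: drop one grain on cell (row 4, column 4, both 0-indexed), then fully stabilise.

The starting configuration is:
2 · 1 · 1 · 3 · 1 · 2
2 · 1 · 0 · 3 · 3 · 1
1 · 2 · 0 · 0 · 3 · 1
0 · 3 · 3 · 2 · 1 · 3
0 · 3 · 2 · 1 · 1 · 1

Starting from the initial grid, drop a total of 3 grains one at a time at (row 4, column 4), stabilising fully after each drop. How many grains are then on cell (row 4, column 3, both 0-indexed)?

2

t=0: 2 · 1 · 1 · 3 · 1 · 2
2 · 1 · 0 · 3 · 3 · 1
1 · 2 · 0 · 0 · 3 · 1
0 · 3 · 3 · 2 · 1 · 3
0 · 3 · 2 · 1 · 1 · 1
t=1: 2 · 1 · 1 · 3 · 1 · 2
2 · 1 · 0 · 3 · 3 · 1
1 · 2 · 0 · 0 · 3 · 1
0 · 3 · 3 · 2 · 1 · 3
0 · 3 · 2 · 1 · 2 · 1
t=2: 2 · 1 · 1 · 3 · 1 · 2
2 · 1 · 0 · 3 · 3 · 1
1 · 2 · 0 · 0 · 3 · 1
0 · 3 · 3 · 2 · 1 · 3
0 · 3 · 2 · 1 · 3 · 1
t=3: 2 · 1 · 1 · 3 · 1 · 2
2 · 1 · 0 · 3 · 3 · 1
1 · 2 · 0 · 0 · 3 · 1
0 · 3 · 3 · 2 · 2 · 3
0 · 3 · 2 · 2 · 0 · 2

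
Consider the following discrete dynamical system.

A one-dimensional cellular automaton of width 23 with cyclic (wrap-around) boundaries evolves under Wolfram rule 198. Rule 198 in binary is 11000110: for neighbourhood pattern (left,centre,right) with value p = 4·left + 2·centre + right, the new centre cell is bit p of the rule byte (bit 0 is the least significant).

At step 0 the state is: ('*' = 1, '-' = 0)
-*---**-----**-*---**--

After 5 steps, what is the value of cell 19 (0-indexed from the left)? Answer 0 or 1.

0

0) -*---**-----**-*---**--
1) **--*-*----*-*-*--*-*--
2) -*-**-*---**-*-*-**-*-*
3) -*--*-*--*-*-*-*--*-*-*
4) -*-**-*-**-*-*-*-**-*-*
5) -*--*-*--*-*-*-*--*-*-*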